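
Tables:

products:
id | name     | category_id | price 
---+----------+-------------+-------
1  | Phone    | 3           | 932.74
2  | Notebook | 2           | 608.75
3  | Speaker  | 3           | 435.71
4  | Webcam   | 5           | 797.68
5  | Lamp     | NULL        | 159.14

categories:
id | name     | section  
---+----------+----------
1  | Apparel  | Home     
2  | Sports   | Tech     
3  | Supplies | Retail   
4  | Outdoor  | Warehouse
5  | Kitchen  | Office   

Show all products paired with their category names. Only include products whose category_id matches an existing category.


INNER JOIN keeps only products rows whose category_id matches an id in categories. Walk through each product:
  - product 1 (Phone): category_id=3 -> matches Supplies
  - product 2 (Notebook): category_id=2 -> matches Sports
  - product 3 (Speaker): category_id=3 -> matches Supplies
  - product 4 (Webcam): category_id=5 -> matches Kitchen
  - product 5 (Lamp): category_id=NULL, no match -> dropped
So 1 of 5 rows is dropped.

SQL:
SELECT a.name, b.name AS category
FROM products a
INNER JOIN categories b ON a.category_id = b.id

Result:
name     | category
---------+---------
Phone    | Supplies
Notebook | Sports  
Speaker  | Supplies
Webcam   | Kitchen 


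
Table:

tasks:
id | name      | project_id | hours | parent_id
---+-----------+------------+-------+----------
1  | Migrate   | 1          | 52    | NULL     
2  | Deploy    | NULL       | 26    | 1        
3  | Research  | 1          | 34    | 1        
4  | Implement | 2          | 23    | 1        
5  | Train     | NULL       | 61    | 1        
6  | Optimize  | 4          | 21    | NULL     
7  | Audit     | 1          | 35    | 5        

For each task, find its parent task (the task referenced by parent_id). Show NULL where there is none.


This is a self-join: tasks is joined to a second copy of itself, matching each row's parent_id to another row's id. Use LEFT JOIN so rows with parent_id=NULL are kept.
  - task 1 (Migrate): parent_id=NULL -> NULL
  - task 2 (Deploy): parent_id=1 -> Migrate
  - task 3 (Research): parent_id=1 -> Migrate
  - task 4 (Implement): parent_id=1 -> Migrate
  - task 5 (Train): parent_id=1 -> Migrate
  - task 6 (Optimize): parent_id=NULL -> NULL
  - task 7 (Audit): parent_id=5 -> Train

SQL:
SELECT a.name AS item, b.name AS parent
FROM tasks a
LEFT JOIN tasks b ON a.parent_id = b.id

Result:
item      | parent 
----------+--------
Migrate   | NULL   
Deploy    | Migrate
Research  | Migrate
Implement | Migrate
Train     | Migrate
Optimize  | NULL   
Audit     | Train  


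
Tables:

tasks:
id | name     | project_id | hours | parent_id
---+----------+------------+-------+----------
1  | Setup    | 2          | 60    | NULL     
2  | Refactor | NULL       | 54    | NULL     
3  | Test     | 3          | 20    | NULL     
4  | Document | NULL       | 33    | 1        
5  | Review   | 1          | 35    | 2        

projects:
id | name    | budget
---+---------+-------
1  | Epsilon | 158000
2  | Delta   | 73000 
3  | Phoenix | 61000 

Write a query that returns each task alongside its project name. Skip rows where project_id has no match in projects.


INNER JOIN keeps only tasks rows whose project_id matches an id in projects. Walk through each task:
  - task 1 (Setup): project_id=2 -> matches Delta
  - task 2 (Refactor): project_id=NULL, no match -> dropped
  - task 3 (Test): project_id=3 -> matches Phoenix
  - task 4 (Document): project_id=NULL, no match -> dropped
  - task 5 (Review): project_id=1 -> matches Epsilon
So 2 of 5 rows are dropped.

SQL:
SELECT a.name, b.name AS project
FROM tasks a
INNER JOIN projects b ON a.project_id = b.id

Result:
name   | project
-------+--------
Setup  | Delta  
Test   | Phoenix
Review | Epsilon


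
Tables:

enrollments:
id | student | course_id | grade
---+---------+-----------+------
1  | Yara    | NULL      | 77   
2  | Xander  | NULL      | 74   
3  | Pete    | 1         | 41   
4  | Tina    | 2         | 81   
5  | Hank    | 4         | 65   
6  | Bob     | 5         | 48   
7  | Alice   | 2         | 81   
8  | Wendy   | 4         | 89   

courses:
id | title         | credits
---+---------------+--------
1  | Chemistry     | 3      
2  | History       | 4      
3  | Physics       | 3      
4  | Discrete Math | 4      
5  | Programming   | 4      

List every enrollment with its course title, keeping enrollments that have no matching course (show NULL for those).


LEFT JOIN keeps every row from enrollments (the left table); where course_id has no match in courses, the course columns become NULL. Walk through each enrollment:
  - enrollment 1 (Yara): course_id=NULL, no match -> kept with NULL
  - enrollment 2 (Xander): course_id=NULL, no match -> kept with NULL
  - enrollment 3 (Pete): course_id=1 -> matches Chemistry
  - enrollment 4 (Tina): course_id=2 -> matches History
  - enrollment 5 (Hank): course_id=4 -> matches Discrete Math
  - enrollment 6 (Bob): course_id=5 -> matches Programming
  - enrollment 7 (Alice): course_id=2 -> matches History
  - enrollment 8 (Wendy): course_id=4 -> matches Discrete Math
All 8 rows appear; 2 have NULL course.

SQL:
SELECT a.student, b.title AS course
FROM enrollments a
LEFT JOIN courses b ON a.course_id = b.id

Result:
student | course       
--------+--------------
Yara    | NULL         
Xander  | NULL         
Pete    | Chemistry    
Tina    | History      
Hank    | Discrete Math
Bob     | Programming  
Alice   | History      
Wendy   | Discrete Math


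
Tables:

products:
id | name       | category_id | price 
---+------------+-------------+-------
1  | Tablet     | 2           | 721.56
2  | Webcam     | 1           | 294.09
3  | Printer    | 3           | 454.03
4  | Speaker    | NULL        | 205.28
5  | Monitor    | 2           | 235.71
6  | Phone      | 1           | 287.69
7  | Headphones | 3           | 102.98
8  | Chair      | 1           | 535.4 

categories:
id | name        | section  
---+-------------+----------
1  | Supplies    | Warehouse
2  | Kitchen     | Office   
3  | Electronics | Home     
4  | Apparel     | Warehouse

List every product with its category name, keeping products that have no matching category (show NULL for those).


LEFT JOIN keeps every row from products (the left table); where category_id has no match in categories, the category columns become NULL. Walk through each product:
  - product 1 (Tablet): category_id=2 -> matches Kitchen
  - product 2 (Webcam): category_id=1 -> matches Supplies
  - product 3 (Printer): category_id=3 -> matches Electronics
  - product 4 (Speaker): category_id=NULL, no match -> kept with NULL
  - product 5 (Monitor): category_id=2 -> matches Kitchen
  - product 6 (Phone): category_id=1 -> matches Supplies
  - product 7 (Headphones): category_id=3 -> matches Electronics
  - product 8 (Chair): category_id=1 -> matches Supplies
All 8 rows appear; 1 has NULL category.

SQL:
SELECT a.name, b.name AS category
FROM products a
LEFT JOIN categories b ON a.category_id = b.id

Result:
name       | category   
-----------+------------
Tablet     | Kitchen    
Webcam     | Supplies   
Printer    | Electronics
Speaker    | NULL       
Monitor    | Kitchen    
Phone      | Supplies   
Headphones | Electronics
Chair      | Supplies   


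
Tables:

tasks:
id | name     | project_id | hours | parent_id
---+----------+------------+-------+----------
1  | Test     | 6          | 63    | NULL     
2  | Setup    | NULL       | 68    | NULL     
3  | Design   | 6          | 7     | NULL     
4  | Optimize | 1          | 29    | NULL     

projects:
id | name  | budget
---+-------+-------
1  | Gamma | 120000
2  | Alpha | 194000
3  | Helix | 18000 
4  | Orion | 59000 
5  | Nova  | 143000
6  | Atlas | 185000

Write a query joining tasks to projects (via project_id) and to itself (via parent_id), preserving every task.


Two LEFT JOINs from the same base table tasks: one to projects via project_id, one to tasks itself via parent_id. Both are LEFT so every task is preserved.
Match against projects:
  - task 1 (Test): project_id=6 -> matches Atlas
  - task 2 (Setup): project_id=NULL, no match -> kept with NULL
  - task 3 (Design): project_id=6 -> matches Atlas
  - task 4 (Optimize): project_id=1 -> matches Gamma
Match against tasks (self):
  - task 1 (Test): parent_id=NULL -> NULL
  - task 2 (Setup): parent_id=NULL -> NULL
  - task 3 (Design): parent_id=NULL -> NULL
  - task 4 (Optimize): parent_id=NULL -> NULL

SQL:
SELECT a.name, b.name AS project, c.name AS parent
FROM tasks a
LEFT JOIN projects b ON a.project_id = b.id
LEFT JOIN tasks c ON a.parent_id = c.id

Result:
name     | project | parent
---------+---------+-------
Test     | Atlas   | NULL  
Setup    | NULL    | NULL  
Design   | Atlas   | NULL  
Optimize | Gamma   | NULL  


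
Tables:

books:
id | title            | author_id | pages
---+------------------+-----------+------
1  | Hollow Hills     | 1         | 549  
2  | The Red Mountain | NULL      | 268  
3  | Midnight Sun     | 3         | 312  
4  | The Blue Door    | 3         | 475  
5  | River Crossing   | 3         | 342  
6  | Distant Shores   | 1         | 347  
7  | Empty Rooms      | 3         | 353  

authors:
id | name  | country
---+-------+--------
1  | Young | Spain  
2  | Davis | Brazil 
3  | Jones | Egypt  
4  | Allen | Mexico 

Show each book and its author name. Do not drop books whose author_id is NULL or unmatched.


LEFT JOIN keeps every row from books (the left table); where author_id has no match in authors, the author columns become NULL. Walk through each book:
  - book 1 (Hollow Hills): author_id=1 -> matches Young
  - book 2 (The Red Mountain): author_id=NULL, no match -> kept with NULL
  - book 3 (Midnight Sun): author_id=3 -> matches Jones
  - book 4 (The Blue Door): author_id=3 -> matches Jones
  - book 5 (River Crossing): author_id=3 -> matches Jones
  - book 6 (Distant Shores): author_id=1 -> matches Young
  - book 7 (Empty Rooms): author_id=3 -> matches Jones
All 7 rows appear; 1 has NULL author.

SQL:
SELECT a.title, b.name AS author
FROM books a
LEFT JOIN authors b ON a.author_id = b.id

Result:
title            | author
-----------------+-------
Hollow Hills     | Young 
The Red Mountain | NULL  
Midnight Sun     | Jones 
The Blue Door    | Jones 
River Crossing   | Jones 
Distant Shores   | Young 
Empty Rooms      | Jones 


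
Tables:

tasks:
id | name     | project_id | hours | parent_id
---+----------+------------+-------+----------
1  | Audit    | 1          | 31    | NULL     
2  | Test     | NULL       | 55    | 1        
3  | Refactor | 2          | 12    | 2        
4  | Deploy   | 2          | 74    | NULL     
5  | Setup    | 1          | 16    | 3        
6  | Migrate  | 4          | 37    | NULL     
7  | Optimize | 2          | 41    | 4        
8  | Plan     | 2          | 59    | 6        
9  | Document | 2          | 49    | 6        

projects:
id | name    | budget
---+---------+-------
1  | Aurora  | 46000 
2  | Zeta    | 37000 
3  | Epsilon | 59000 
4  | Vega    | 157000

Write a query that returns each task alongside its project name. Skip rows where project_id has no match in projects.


INNER JOIN keeps only tasks rows whose project_id matches an id in projects. Walk through each task:
  - task 1 (Audit): project_id=1 -> matches Aurora
  - task 2 (Test): project_id=NULL, no match -> dropped
  - task 3 (Refactor): project_id=2 -> matches Zeta
  - task 4 (Deploy): project_id=2 -> matches Zeta
  - task 5 (Setup): project_id=1 -> matches Aurora
  - task 6 (Migrate): project_id=4 -> matches Vega
  - task 7 (Optimize): project_id=2 -> matches Zeta
  - task 8 (Plan): project_id=2 -> matches Zeta
  - task 9 (Document): project_id=2 -> matches Zeta
So 1 of 9 rows is dropped.

SQL:
SELECT a.name, b.name AS project
FROM tasks a
INNER JOIN projects b ON a.project_id = b.id

Result:
name     | project
---------+--------
Audit    | Aurora 
Refactor | Zeta   
Deploy   | Zeta   
Setup    | Aurora 
Migrate  | Vega   
Optimize | Zeta   
Plan     | Zeta   
Document | Zeta   


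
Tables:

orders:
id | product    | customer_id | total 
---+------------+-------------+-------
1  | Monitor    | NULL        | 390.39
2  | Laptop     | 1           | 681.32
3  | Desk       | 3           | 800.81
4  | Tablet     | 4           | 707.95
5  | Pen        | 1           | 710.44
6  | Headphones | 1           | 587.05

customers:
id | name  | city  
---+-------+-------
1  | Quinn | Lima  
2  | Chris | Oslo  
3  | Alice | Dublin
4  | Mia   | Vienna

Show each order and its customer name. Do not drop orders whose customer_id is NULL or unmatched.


LEFT JOIN keeps every row from orders (the left table); where customer_id has no match in customers, the customer columns become NULL. Walk through each order:
  - order 1 (Monitor): customer_id=NULL, no match -> kept with NULL
  - order 2 (Laptop): customer_id=1 -> matches Quinn
  - order 3 (Desk): customer_id=3 -> matches Alice
  - order 4 (Tablet): customer_id=4 -> matches Mia
  - order 5 (Pen): customer_id=1 -> matches Quinn
  - order 6 (Headphones): customer_id=1 -> matches Quinn
All 6 rows appear; 1 has NULL customer.

SQL:
SELECT a.product, b.name AS customer
FROM orders a
LEFT JOIN customers b ON a.customer_id = b.id

Result:
product    | customer
-----------+---------
Monitor    | NULL    
Laptop     | Quinn   
Desk       | Alice   
Tablet     | Mia     
Pen        | Quinn   
Headphones | Quinn   


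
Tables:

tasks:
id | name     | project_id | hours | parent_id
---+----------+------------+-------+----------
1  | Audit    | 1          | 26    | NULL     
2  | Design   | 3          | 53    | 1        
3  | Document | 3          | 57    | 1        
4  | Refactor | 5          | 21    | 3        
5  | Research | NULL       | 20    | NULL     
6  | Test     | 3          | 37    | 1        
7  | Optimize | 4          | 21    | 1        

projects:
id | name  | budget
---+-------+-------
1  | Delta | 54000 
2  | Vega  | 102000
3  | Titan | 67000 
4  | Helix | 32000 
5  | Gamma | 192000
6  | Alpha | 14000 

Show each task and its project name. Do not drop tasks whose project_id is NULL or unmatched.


LEFT JOIN keeps every row from tasks (the left table); where project_id has no match in projects, the project columns become NULL. Walk through each task:
  - task 1 (Audit): project_id=1 -> matches Delta
  - task 2 (Design): project_id=3 -> matches Titan
  - task 3 (Document): project_id=3 -> matches Titan
  - task 4 (Refactor): project_id=5 -> matches Gamma
  - task 5 (Research): project_id=NULL, no match -> kept with NULL
  - task 6 (Test): project_id=3 -> matches Titan
  - task 7 (Optimize): project_id=4 -> matches Helix
All 7 rows appear; 1 has NULL project.

SQL:
SELECT a.name, b.name AS project
FROM tasks a
LEFT JOIN projects b ON a.project_id = b.id

Result:
name     | project
---------+--------
Audit    | Delta  
Design   | Titan  
Document | Titan  
Refactor | Gamma  
Research | NULL   
Test     | Titan  
Optimize | Helix  


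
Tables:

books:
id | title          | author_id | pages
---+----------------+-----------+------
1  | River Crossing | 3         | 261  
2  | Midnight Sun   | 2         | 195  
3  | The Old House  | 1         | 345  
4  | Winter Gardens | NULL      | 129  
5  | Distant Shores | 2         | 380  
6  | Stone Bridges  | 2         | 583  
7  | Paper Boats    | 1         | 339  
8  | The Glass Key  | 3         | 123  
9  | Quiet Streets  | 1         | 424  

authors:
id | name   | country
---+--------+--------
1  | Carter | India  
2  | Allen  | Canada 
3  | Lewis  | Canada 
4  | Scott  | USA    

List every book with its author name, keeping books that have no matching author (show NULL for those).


LEFT JOIN keeps every row from books (the left table); where author_id has no match in authors, the author columns become NULL. Walk through each book:
  - book 1 (River Crossing): author_id=3 -> matches Lewis
  - book 2 (Midnight Sun): author_id=2 -> matches Allen
  - book 3 (The Old House): author_id=1 -> matches Carter
  - book 4 (Winter Gardens): author_id=NULL, no match -> kept with NULL
  - book 5 (Distant Shores): author_id=2 -> matches Allen
  - book 6 (Stone Bridges): author_id=2 -> matches Allen
  - book 7 (Paper Boats): author_id=1 -> matches Carter
  - book 8 (The Glass Key): author_id=3 -> matches Lewis
  - book 9 (Quiet Streets): author_id=1 -> matches Carter
All 9 rows appear; 1 has NULL author.

SQL:
SELECT a.title, b.name AS author
FROM books a
LEFT JOIN authors b ON a.author_id = b.id

Result:
title          | author
---------------+-------
River Crossing | Lewis 
Midnight Sun   | Allen 
The Old House  | Carter
Winter Gardens | NULL  
Distant Shores | Allen 
Stone Bridges  | Allen 
Paper Boats    | Carter
The Glass Key  | Lewis 
Quiet Streets  | Carter


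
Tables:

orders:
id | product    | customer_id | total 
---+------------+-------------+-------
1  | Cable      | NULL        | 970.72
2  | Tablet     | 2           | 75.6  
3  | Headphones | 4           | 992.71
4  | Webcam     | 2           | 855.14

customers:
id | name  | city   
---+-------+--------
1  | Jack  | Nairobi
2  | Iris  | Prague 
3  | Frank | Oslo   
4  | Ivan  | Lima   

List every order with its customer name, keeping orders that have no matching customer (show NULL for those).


LEFT JOIN keeps every row from orders (the left table); where customer_id has no match in customers, the customer columns become NULL. Walk through each order:
  - order 1 (Cable): customer_id=NULL, no match -> kept with NULL
  - order 2 (Tablet): customer_id=2 -> matches Iris
  - order 3 (Headphones): customer_id=4 -> matches Ivan
  - order 4 (Webcam): customer_id=2 -> matches Iris
All 4 rows appear; 1 has NULL customer.

SQL:
SELECT a.product, b.name AS customer
FROM orders a
LEFT JOIN customers b ON a.customer_id = b.id

Result:
product    | customer
-----------+---------
Cable      | NULL    
Tablet     | Iris    
Headphones | Ivan    
Webcam     | Iris    


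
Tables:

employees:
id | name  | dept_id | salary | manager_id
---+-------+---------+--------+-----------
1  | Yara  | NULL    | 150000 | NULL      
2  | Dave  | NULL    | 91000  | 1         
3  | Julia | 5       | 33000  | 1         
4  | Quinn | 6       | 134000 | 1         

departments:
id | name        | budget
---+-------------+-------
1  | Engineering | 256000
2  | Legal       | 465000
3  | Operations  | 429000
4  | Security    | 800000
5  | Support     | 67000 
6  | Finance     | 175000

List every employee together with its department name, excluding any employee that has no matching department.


INNER JOIN keeps only employees rows whose dept_id matches an id in departments. Walk through each employee:
  - employee 1 (Yara): dept_id=NULL, no match -> dropped
  - employee 2 (Dave): dept_id=NULL, no match -> dropped
  - employee 3 (Julia): dept_id=5 -> matches Support
  - employee 4 (Quinn): dept_id=6 -> matches Finance
So 2 of 4 rows are dropped.

SQL:
SELECT a.name, b.name AS department
FROM employees a
INNER JOIN departments b ON a.dept_id = b.id

Result:
name  | department
------+-----------
Julia | Support   
Quinn | Finance   


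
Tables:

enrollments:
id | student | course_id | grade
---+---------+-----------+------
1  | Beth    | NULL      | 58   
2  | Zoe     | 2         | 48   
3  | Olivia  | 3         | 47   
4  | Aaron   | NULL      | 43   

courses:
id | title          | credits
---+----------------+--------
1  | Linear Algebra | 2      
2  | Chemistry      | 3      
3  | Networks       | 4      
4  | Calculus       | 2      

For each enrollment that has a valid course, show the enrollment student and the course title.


INNER JOIN keeps only enrollments rows whose course_id matches an id in courses. Walk through each enrollment:
  - enrollment 1 (Beth): course_id=NULL, no match -> dropped
  - enrollment 2 (Zoe): course_id=2 -> matches Chemistry
  - enrollment 3 (Olivia): course_id=3 -> matches Networks
  - enrollment 4 (Aaron): course_id=NULL, no match -> dropped
So 2 of 4 rows are dropped.

SQL:
SELECT a.student, b.title AS course
FROM enrollments a
INNER JOIN courses b ON a.course_id = b.id

Result:
student | course   
--------+----------
Zoe     | Chemistry
Olivia  | Networks 


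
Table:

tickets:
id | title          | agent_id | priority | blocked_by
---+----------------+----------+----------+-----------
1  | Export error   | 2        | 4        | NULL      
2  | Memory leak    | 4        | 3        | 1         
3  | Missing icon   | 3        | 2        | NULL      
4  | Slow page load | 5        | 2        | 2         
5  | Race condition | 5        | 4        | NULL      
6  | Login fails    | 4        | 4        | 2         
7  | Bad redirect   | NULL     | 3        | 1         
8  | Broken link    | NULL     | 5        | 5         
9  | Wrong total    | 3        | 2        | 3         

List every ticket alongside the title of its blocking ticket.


This is a self-join: tickets is joined to a second copy of itself, matching each row's blocked_by to another row's id. Use LEFT JOIN so rows with blocked_by=NULL are kept.
  - ticket 1 (Export error): blocked_by=NULL -> NULL
  - ticket 2 (Memory leak): blocked_by=1 -> Export error
  - ticket 3 (Missing icon): blocked_by=NULL -> NULL
  - ticket 4 (Slow page load): blocked_by=2 -> Memory leak
  - ticket 5 (Race condition): blocked_by=NULL -> NULL
  - ticket 6 (Login fails): blocked_by=2 -> Memory leak
  - ticket 7 (Bad redirect): blocked_by=1 -> Export error
  - ticket 8 (Broken link): blocked_by=5 -> Race condition
  - ticket 9 (Wrong total): blocked_by=3 -> Missing icon

SQL:
SELECT a.title AS item, b.title AS blocked_by
FROM tickets a
LEFT JOIN tickets b ON a.blocked_by = b.id

Result:
item           | blocked_by    
---------------+---------------
Export error   | NULL          
Memory leak    | Export error  
Missing icon   | NULL          
Slow page load | Memory leak   
Race condition | NULL          
Login fails    | Memory leak   
Bad redirect   | Export error  
Broken link    | Race condition
Wrong total    | Missing icon  


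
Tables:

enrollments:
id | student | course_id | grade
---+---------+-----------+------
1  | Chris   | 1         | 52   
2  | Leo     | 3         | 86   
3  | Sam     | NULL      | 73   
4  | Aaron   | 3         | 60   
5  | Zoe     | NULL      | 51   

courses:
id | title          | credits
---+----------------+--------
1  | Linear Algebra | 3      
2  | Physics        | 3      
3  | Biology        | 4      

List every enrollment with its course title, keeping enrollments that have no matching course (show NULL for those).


LEFT JOIN keeps every row from enrollments (the left table); where course_id has no match in courses, the course columns become NULL. Walk through each enrollment:
  - enrollment 1 (Chris): course_id=1 -> matches Linear Algebra
  - enrollment 2 (Leo): course_id=3 -> matches Biology
  - enrollment 3 (Sam): course_id=NULL, no match -> kept with NULL
  - enrollment 4 (Aaron): course_id=3 -> matches Biology
  - enrollment 5 (Zoe): course_id=NULL, no match -> kept with NULL
All 5 rows appear; 2 have NULL course.

SQL:
SELECT a.student, b.title AS course
FROM enrollments a
LEFT JOIN courses b ON a.course_id = b.id

Result:
student | course        
--------+---------------
Chris   | Linear Algebra
Leo     | Biology       
Sam     | NULL          
Aaron   | Biology       
Zoe     | NULL          


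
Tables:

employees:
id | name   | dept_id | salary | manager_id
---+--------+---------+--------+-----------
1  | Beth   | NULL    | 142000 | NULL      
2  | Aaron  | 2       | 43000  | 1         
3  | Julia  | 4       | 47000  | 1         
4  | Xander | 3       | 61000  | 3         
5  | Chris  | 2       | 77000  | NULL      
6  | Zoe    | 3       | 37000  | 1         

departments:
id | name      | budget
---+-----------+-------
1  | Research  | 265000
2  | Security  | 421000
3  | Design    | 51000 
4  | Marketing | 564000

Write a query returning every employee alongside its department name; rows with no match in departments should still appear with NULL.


LEFT JOIN keeps every row from employees (the left table); where dept_id has no match in departments, the department columns become NULL. Walk through each employee:
  - employee 1 (Beth): dept_id=NULL, no match -> kept with NULL
  - employee 2 (Aaron): dept_id=2 -> matches Security
  - employee 3 (Julia): dept_id=4 -> matches Marketing
  - employee 4 (Xander): dept_id=3 -> matches Design
  - employee 5 (Chris): dept_id=2 -> matches Security
  - employee 6 (Zoe): dept_id=3 -> matches Design
All 6 rows appear; 1 has NULL department.

SQL:
SELECT a.name, b.name AS department
FROM employees a
LEFT JOIN departments b ON a.dept_id = b.id

Result:
name   | department
-------+-----------
Beth   | NULL      
Aaron  | Security  
Julia  | Marketing 
Xander | Design    
Chris  | Security  
Zoe    | Design    


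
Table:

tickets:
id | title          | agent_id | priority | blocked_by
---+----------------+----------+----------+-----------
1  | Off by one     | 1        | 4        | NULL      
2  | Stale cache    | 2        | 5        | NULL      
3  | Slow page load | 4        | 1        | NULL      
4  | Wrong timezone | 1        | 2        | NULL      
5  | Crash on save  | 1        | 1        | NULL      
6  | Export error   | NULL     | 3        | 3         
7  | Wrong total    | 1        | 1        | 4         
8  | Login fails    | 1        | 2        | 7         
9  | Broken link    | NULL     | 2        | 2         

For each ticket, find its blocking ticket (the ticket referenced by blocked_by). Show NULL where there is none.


This is a self-join: tickets is joined to a second copy of itself, matching each row's blocked_by to another row's id. Use LEFT JOIN so rows with blocked_by=NULL are kept.
  - ticket 1 (Off by one): blocked_by=NULL -> NULL
  - ticket 2 (Stale cache): blocked_by=NULL -> NULL
  - ticket 3 (Slow page load): blocked_by=NULL -> NULL
  - ticket 4 (Wrong timezone): blocked_by=NULL -> NULL
  - ticket 5 (Crash on save): blocked_by=NULL -> NULL
  - ticket 6 (Export error): blocked_by=3 -> Slow page load
  - ticket 7 (Wrong total): blocked_by=4 -> Wrong timezone
  - ticket 8 (Login fails): blocked_by=7 -> Wrong total
  - ticket 9 (Broken link): blocked_by=2 -> Stale cache

SQL:
SELECT a.title AS item, b.title AS blocked_by
FROM tickets a
LEFT JOIN tickets b ON a.blocked_by = b.id

Result:
item           | blocked_by    
---------------+---------------
Off by one     | NULL          
Stale cache    | NULL          
Slow page load | NULL          
Wrong timezone | NULL          
Crash on save  | NULL          
Export error   | Slow page load
Wrong total    | Wrong timezone
Login fails    | Wrong total   
Broken link    | Stale cache   


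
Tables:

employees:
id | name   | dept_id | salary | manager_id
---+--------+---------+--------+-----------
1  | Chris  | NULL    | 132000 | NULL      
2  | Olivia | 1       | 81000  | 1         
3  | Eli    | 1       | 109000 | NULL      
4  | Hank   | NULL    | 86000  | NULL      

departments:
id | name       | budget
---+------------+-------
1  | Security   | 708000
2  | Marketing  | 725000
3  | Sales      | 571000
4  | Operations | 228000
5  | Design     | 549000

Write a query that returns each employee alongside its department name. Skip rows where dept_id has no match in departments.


INNER JOIN keeps only employees rows whose dept_id matches an id in departments. Walk through each employee:
  - employee 1 (Chris): dept_id=NULL, no match -> dropped
  - employee 2 (Olivia): dept_id=1 -> matches Security
  - employee 3 (Eli): dept_id=1 -> matches Security
  - employee 4 (Hank): dept_id=NULL, no match -> dropped
So 2 of 4 rows are dropped.

SQL:
SELECT a.name, b.name AS department
FROM employees a
INNER JOIN departments b ON a.dept_id = b.id

Result:
name   | department
-------+-----------
Olivia | Security  
Eli    | Security  


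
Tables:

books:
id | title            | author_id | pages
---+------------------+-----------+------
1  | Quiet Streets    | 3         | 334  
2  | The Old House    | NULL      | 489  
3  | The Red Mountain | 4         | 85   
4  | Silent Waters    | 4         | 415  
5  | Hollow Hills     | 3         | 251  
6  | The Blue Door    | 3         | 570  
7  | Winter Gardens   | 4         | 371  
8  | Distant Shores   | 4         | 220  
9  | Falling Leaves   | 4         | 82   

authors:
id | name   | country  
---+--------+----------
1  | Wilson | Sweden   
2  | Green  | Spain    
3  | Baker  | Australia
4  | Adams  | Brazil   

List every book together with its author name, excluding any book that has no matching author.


INNER JOIN keeps only books rows whose author_id matches an id in authors. Walk through each book:
  - book 1 (Quiet Streets): author_id=3 -> matches Baker
  - book 2 (The Old House): author_id=NULL, no match -> dropped
  - book 3 (The Red Mountain): author_id=4 -> matches Adams
  - book 4 (Silent Waters): author_id=4 -> matches Adams
  - book 5 (Hollow Hills): author_id=3 -> matches Baker
  - book 6 (The Blue Door): author_id=3 -> matches Baker
  - book 7 (Winter Gardens): author_id=4 -> matches Adams
  - book 8 (Distant Shores): author_id=4 -> matches Adams
  - book 9 (Falling Leaves): author_id=4 -> matches Adams
So 1 of 9 rows is dropped.

SQL:
SELECT a.title, b.name AS author
FROM books a
INNER JOIN authors b ON a.author_id = b.id

Result:
title            | author
-----------------+-------
Quiet Streets    | Baker 
The Red Mountain | Adams 
Silent Waters    | Adams 
Hollow Hills     | Baker 
The Blue Door    | Baker 
Winter Gardens   | Adams 
Distant Shores   | Adams 
Falling Leaves   | Adams 


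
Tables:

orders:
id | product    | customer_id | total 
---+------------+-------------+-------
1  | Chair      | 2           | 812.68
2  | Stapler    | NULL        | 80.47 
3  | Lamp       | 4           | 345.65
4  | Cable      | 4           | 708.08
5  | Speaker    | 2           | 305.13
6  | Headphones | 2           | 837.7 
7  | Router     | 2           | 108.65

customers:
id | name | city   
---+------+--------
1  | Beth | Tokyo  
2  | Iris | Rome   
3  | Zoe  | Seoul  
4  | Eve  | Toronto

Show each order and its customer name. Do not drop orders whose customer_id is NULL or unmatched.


LEFT JOIN keeps every row from orders (the left table); where customer_id has no match in customers, the customer columns become NULL. Walk through each order:
  - order 1 (Chair): customer_id=2 -> matches Iris
  - order 2 (Stapler): customer_id=NULL, no match -> kept with NULL
  - order 3 (Lamp): customer_id=4 -> matches Eve
  - order 4 (Cable): customer_id=4 -> matches Eve
  - order 5 (Speaker): customer_id=2 -> matches Iris
  - order 6 (Headphones): customer_id=2 -> matches Iris
  - order 7 (Router): customer_id=2 -> matches Iris
All 7 rows appear; 1 has NULL customer.

SQL:
SELECT a.product, b.name AS customer
FROM orders a
LEFT JOIN customers b ON a.customer_id = b.id

Result:
product    | customer
-----------+---------
Chair      | Iris    
Stapler    | NULL    
Lamp       | Eve     
Cable      | Eve     
Speaker    | Iris    
Headphones | Iris    
Router     | Iris    


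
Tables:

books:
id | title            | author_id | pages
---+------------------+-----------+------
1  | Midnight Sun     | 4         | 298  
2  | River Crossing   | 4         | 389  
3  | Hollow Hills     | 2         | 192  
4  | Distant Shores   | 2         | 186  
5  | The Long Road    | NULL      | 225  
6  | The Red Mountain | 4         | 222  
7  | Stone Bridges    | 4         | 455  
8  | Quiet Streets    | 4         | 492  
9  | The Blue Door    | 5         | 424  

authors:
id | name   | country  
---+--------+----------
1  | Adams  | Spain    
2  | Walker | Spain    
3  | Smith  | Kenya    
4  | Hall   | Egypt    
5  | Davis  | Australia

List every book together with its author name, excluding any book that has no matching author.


INNER JOIN keeps only books rows whose author_id matches an id in authors. Walk through each book:
  - book 1 (Midnight Sun): author_id=4 -> matches Hall
  - book 2 (River Crossing): author_id=4 -> matches Hall
  - book 3 (Hollow Hills): author_id=2 -> matches Walker
  - book 4 (Distant Shores): author_id=2 -> matches Walker
  - book 5 (The Long Road): author_id=NULL, no match -> dropped
  - book 6 (The Red Mountain): author_id=4 -> matches Hall
  - book 7 (Stone Bridges): author_id=4 -> matches Hall
  - book 8 (Quiet Streets): author_id=4 -> matches Hall
  - book 9 (The Blue Door): author_id=5 -> matches Davis
So 1 of 9 rows is dropped.

SQL:
SELECT a.title, b.name AS author
FROM books a
INNER JOIN authors b ON a.author_id = b.id

Result:
title            | author
-----------------+-------
Midnight Sun     | Hall  
River Crossing   | Hall  
Hollow Hills     | Walker
Distant Shores   | Walker
The Red Mountain | Hall  
Stone Bridges    | Hall  
Quiet Streets    | Hall  
The Blue Door    | Davis 


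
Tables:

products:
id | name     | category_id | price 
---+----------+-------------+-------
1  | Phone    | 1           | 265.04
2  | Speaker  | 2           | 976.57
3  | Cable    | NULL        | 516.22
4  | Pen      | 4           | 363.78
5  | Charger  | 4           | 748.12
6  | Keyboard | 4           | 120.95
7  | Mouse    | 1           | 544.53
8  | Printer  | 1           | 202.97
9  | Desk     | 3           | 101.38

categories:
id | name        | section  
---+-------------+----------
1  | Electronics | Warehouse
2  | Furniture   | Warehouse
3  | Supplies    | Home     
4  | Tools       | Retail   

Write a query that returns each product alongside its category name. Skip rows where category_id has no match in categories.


INNER JOIN keeps only products rows whose category_id matches an id in categories. Walk through each product:
  - product 1 (Phone): category_id=1 -> matches Electronics
  - product 2 (Speaker): category_id=2 -> matches Furniture
  - product 3 (Cable): category_id=NULL, no match -> dropped
  - product 4 (Pen): category_id=4 -> matches Tools
  - product 5 (Charger): category_id=4 -> matches Tools
  - product 6 (Keyboard): category_id=4 -> matches Tools
  - product 7 (Mouse): category_id=1 -> matches Electronics
  - product 8 (Printer): category_id=1 -> matches Electronics
  - product 9 (Desk): category_id=3 -> matches Supplies
So 1 of 9 rows is dropped.

SQL:
SELECT a.name, b.name AS category
FROM products a
INNER JOIN categories b ON a.category_id = b.id

Result:
name     | category   
---------+------------
Phone    | Electronics
Speaker  | Furniture  
Pen      | Tools      
Charger  | Tools      
Keyboard | Tools      
Mouse    | Electronics
Printer  | Electronics
Desk     | Supplies   


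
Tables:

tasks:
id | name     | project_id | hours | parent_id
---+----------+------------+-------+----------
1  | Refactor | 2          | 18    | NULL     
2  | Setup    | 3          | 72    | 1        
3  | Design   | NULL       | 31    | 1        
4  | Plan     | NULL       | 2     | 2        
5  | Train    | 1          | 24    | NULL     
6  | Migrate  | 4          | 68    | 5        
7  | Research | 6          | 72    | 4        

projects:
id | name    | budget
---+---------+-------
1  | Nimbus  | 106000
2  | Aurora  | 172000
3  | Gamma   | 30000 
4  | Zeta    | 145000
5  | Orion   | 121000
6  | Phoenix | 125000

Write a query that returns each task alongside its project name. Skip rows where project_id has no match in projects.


INNER JOIN keeps only tasks rows whose project_id matches an id in projects. Walk through each task:
  - task 1 (Refactor): project_id=2 -> matches Aurora
  - task 2 (Setup): project_id=3 -> matches Gamma
  - task 3 (Design): project_id=NULL, no match -> dropped
  - task 4 (Plan): project_id=NULL, no match -> dropped
  - task 5 (Train): project_id=1 -> matches Nimbus
  - task 6 (Migrate): project_id=4 -> matches Zeta
  - task 7 (Research): project_id=6 -> matches Phoenix
So 2 of 7 rows are dropped.

SQL:
SELECT a.name, b.name AS project
FROM tasks a
INNER JOIN projects b ON a.project_id = b.id

Result:
name     | project
---------+--------
Refactor | Aurora 
Setup    | Gamma  
Train    | Nimbus 
Migrate  | Zeta   
Research | Phoenix


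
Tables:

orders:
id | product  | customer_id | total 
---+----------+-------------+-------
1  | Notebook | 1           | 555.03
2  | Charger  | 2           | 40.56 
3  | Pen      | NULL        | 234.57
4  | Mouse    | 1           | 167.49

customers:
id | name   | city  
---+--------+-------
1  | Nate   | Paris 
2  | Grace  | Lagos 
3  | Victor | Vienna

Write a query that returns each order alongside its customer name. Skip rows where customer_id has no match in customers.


INNER JOIN keeps only orders rows whose customer_id matches an id in customers. Walk through each order:
  - order 1 (Notebook): customer_id=1 -> matches Nate
  - order 2 (Charger): customer_id=2 -> matches Grace
  - order 3 (Pen): customer_id=NULL, no match -> dropped
  - order 4 (Mouse): customer_id=1 -> matches Nate
So 1 of 4 rows is dropped.

SQL:
SELECT a.product, b.name AS customer
FROM orders a
INNER JOIN customers b ON a.customer_id = b.id

Result:
product  | customer
---------+---------
Notebook | Nate    
Charger  | Grace   
Mouse    | Nate    


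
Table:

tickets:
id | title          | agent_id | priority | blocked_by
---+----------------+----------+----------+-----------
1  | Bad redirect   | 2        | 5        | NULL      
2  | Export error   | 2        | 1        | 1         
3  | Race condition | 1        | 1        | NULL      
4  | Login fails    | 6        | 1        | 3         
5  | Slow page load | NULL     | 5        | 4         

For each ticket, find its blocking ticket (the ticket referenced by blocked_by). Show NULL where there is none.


This is a self-join: tickets is joined to a second copy of itself, matching each row's blocked_by to another row's id. Use LEFT JOIN so rows with blocked_by=NULL are kept.
  - ticket 1 (Bad redirect): blocked_by=NULL -> NULL
  - ticket 2 (Export error): blocked_by=1 -> Bad redirect
  - ticket 3 (Race condition): blocked_by=NULL -> NULL
  - ticket 4 (Login fails): blocked_by=3 -> Race condition
  - ticket 5 (Slow page load): blocked_by=4 -> Login fails

SQL:
SELECT a.title AS item, b.title AS blocked_by
FROM tickets a
LEFT JOIN tickets b ON a.blocked_by = b.id

Result:
item           | blocked_by    
---------------+---------------
Bad redirect   | NULL          
Export error   | Bad redirect  
Race condition | NULL          
Login fails    | Race condition
Slow page load | Login fails   


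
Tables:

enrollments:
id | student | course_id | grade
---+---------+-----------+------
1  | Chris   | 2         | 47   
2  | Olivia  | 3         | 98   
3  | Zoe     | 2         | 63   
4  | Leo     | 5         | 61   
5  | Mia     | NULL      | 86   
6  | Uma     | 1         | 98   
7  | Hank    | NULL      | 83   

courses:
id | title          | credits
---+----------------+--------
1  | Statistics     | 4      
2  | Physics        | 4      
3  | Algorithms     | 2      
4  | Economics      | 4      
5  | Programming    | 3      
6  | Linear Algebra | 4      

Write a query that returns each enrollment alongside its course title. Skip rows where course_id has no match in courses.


INNER JOIN keeps only enrollments rows whose course_id matches an id in courses. Walk through each enrollment:
  - enrollment 1 (Chris): course_id=2 -> matches Physics
  - enrollment 2 (Olivia): course_id=3 -> matches Algorithms
  - enrollment 3 (Zoe): course_id=2 -> matches Physics
  - enrollment 4 (Leo): course_id=5 -> matches Programming
  - enrollment 5 (Mia): course_id=NULL, no match -> dropped
  - enrollment 6 (Uma): course_id=1 -> matches Statistics
  - enrollment 7 (Hank): course_id=NULL, no match -> dropped
So 2 of 7 rows are dropped.

SQL:
SELECT a.student, b.title AS course
FROM enrollments a
INNER JOIN courses b ON a.course_id = b.id

Result:
student | course     
--------+------------
Chris   | Physics    
Olivia  | Algorithms 
Zoe     | Physics    
Leo     | Programming
Uma     | Statistics 


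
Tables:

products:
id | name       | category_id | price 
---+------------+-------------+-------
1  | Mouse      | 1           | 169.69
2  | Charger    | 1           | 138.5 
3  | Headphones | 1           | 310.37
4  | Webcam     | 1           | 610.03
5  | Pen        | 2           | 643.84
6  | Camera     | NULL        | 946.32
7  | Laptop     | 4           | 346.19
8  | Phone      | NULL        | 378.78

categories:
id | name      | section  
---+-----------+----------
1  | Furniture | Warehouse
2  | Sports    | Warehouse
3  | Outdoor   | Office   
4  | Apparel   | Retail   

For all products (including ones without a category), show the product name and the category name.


LEFT JOIN keeps every row from products (the left table); where category_id has no match in categories, the category columns become NULL. Walk through each product:
  - product 1 (Mouse): category_id=1 -> matches Furniture
  - product 2 (Charger): category_id=1 -> matches Furniture
  - product 3 (Headphones): category_id=1 -> matches Furniture
  - product 4 (Webcam): category_id=1 -> matches Furniture
  - product 5 (Pen): category_id=2 -> matches Sports
  - product 6 (Camera): category_id=NULL, no match -> kept with NULL
  - product 7 (Laptop): category_id=4 -> matches Apparel
  - product 8 (Phone): category_id=NULL, no match -> kept with NULL
All 8 rows appear; 2 have NULL category.

SQL:
SELECT a.name, b.name AS category
FROM products a
LEFT JOIN categories b ON a.category_id = b.id

Result:
name       | category 
-----------+----------
Mouse      | Furniture
Charger    | Furniture
Headphones | Furniture
Webcam     | Furniture
Pen        | Sports   
Camera     | NULL     
Laptop     | Apparel  
Phone      | NULL     
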